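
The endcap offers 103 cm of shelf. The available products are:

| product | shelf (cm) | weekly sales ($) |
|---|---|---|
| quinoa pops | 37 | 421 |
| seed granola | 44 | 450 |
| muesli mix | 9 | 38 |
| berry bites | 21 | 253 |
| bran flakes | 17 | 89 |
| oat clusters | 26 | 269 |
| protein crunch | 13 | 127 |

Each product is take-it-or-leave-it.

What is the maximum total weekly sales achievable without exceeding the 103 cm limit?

1124

A density-first pass picks quinoa pops + berry bites + oat clusters + protein crunch — 1070 at 97 cm.
The 39 cm tied up in oat clusters and protein crunch is better spent on seed granola — total rises to 1124 (102 cm).
Next best is quinoa pops + berry bites + oat clusters + protein crunch at 1070 (97 cm) — short by 54.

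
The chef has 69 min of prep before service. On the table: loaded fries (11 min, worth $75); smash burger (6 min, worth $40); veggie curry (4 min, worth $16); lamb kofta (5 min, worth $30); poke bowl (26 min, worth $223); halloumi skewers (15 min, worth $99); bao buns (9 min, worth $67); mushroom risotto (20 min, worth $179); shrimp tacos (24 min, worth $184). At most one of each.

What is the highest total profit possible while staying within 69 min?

Taking the top-ratio dishes first gives loaded fries + poke bowl + bao buns + mushroom risotto for 544 (66 min).
Replace bao buns with smash burger + lamb kofta: the trade gains 3 net, giving 547 at 68 min.
Nothing else within 69 min beats 547.

547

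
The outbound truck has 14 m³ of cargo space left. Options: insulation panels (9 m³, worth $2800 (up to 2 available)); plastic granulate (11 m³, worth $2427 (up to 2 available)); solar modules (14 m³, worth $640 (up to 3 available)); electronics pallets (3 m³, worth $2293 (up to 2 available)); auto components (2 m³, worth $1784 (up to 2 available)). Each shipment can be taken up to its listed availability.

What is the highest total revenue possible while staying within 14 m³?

8154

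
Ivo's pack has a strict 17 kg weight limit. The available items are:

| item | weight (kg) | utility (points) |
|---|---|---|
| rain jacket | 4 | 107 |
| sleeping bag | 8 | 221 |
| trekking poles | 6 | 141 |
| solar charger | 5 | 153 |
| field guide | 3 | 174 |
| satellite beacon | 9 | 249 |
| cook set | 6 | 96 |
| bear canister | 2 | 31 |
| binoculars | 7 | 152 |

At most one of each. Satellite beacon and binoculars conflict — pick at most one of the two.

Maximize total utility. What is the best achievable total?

576

Density check — field guide 58.00, solar charger 30.60, satellite beacon 27.67, sleeping bag 27.62 are the best per kg.
The ratio ordering already packs tightly: solar charger + field guide + satellite beacon, 17 kg, 576.
Nothing else feasible within 17 kg beats 576.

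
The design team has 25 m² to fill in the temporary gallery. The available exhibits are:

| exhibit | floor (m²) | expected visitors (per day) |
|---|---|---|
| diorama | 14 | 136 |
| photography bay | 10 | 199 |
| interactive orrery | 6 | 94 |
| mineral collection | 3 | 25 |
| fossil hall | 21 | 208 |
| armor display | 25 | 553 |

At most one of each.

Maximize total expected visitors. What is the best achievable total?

Armor display uses 25 of the 25 m² and totals 553.
Runner-up diorama + photography bay tops out at 335.

553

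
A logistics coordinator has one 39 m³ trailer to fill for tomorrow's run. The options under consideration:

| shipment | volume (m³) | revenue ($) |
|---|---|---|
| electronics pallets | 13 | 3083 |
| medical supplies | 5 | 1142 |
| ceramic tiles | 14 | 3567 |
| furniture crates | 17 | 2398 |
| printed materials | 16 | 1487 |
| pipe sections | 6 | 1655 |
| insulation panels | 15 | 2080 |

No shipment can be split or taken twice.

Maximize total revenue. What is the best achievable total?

9447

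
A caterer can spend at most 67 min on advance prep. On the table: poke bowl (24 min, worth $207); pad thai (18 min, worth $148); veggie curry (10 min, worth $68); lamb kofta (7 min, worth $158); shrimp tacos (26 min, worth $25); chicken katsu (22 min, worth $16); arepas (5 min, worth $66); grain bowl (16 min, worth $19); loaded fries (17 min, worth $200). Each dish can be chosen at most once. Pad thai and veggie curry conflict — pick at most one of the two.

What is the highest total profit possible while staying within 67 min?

A density-first pass picks poke bowl + veggie curry + lamb kofta + arepas + loaded fries — 699 at 63 min.
The 15 min tied up in veggie curry and arepas is better spent on pad thai — total rises to 713 (66 min).
The spare 1 min is too small for any remaining dish, and no feasible exchange beats 713.

713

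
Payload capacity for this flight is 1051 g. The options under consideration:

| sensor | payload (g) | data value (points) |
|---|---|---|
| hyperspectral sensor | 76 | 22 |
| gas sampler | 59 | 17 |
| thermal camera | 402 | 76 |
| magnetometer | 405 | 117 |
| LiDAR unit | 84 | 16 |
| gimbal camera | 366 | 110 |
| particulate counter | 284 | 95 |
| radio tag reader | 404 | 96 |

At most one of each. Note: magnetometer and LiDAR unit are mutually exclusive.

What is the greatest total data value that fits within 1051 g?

266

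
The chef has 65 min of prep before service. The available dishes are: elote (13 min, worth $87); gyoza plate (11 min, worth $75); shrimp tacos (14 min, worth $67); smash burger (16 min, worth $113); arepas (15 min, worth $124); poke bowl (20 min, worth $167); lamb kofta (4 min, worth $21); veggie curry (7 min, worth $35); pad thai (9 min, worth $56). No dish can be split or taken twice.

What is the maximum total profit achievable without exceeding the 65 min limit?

491

Filling by ratio: gyoza plate + smash burger + arepas + poke bowl for 479, with 3 min left unused.
Replace gyoza plate with elote: the trade gains 12 net, giving 491 at 64 min.
Every other selection either busts 65 min or fails to beat 491.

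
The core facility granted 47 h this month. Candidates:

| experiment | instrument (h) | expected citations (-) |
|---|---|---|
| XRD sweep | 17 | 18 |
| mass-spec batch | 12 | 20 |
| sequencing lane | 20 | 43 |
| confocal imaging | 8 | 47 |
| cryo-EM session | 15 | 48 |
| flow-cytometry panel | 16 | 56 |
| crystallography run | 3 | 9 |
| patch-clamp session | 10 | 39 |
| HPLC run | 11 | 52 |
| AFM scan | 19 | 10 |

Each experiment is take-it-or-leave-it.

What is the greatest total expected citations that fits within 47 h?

A density-first pass picks confocal imaging + flow-cytometry panel + patch-clamp session + HPLC run — 194 at 45 h.
Dropping flow-cytometry panel frees 16 h; slotting in cryo-EM session + crystallography run (18 h) lifts the total to 195 at 47 h.
Every other selection either busts 47 h or fails to beat 195.

195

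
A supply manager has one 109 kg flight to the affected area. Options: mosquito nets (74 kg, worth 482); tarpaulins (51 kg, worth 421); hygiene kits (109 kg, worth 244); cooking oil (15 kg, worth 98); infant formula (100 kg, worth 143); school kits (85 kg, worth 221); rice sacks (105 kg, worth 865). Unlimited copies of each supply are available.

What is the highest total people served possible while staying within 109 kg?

865

Taking the top-ratio supplies first gives 2×tarpaulins for 842 (102 kg).
The 102 kg tied up in 2×tarpaulins is better spent on rice sacks — total rises to 865 (105 kg).
Every other selection either busts 109 kg or fails to beat 865.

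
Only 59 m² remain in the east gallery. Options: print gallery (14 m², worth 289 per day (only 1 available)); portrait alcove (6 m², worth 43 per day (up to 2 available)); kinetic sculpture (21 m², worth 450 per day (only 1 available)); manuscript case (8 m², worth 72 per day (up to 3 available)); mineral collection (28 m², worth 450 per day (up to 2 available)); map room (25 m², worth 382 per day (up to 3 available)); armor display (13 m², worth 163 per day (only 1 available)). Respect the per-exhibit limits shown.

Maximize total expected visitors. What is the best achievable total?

By expected visitors per m²: kinetic sculpture 21.43, print gallery 20.64, mineral collection 16.07, map room 15.28 lead.
Taking the top-ratio exhibits first gives print gallery + kinetic sculpture + manuscript case + armor display for 974 (56 m²).
Replace print gallery and manuscript case with map room: the trade gains 21 net, giving 995 at 59 m².

995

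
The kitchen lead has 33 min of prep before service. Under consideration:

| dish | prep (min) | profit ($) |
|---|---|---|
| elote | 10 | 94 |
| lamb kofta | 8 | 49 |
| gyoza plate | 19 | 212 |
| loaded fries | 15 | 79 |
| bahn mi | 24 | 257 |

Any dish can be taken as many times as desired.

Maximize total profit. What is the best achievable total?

306

The ratio ordering already packs tightly: elote + gyoza plate, 29 min, 306.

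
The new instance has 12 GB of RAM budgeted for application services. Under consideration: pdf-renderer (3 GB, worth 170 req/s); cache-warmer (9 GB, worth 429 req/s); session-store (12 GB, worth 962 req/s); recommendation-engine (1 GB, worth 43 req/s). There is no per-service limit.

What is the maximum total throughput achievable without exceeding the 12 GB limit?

The ratio ordering already packs tightly: session-store, 12 GB, 962.
Every other selection either busts 12 GB or fails to beat 962.

962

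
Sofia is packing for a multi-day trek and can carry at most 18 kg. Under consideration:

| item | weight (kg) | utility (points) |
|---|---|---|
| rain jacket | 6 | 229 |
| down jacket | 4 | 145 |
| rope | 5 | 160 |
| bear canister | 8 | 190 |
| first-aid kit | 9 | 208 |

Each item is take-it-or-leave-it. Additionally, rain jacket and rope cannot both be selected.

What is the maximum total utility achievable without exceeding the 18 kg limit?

564

Ranking by ratio (utility/kg): rain jacket 38.17, down jacket 36.25, rope 32.00.
Best packing: rain jacket + down jacket + bear canister — 18 kg, 564 total.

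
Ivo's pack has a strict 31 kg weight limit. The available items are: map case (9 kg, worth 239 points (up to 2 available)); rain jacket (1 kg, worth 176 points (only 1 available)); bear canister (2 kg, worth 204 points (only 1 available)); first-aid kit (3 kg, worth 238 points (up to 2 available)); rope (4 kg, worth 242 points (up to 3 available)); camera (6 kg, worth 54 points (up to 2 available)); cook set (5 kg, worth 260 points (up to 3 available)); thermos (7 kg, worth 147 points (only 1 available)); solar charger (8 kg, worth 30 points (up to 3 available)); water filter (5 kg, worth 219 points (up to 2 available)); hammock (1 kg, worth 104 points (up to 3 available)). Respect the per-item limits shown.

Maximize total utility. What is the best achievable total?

By utility per kg: rain jacket 176.00, hammock 104.00, bear canister 102.00 lead.
The ratio heuristic lands on rain jacket + bear canister + 2×first-aid kit + 3×rope + cook set + 3×hammock (2154) but leaves 2 kg idle.
The 8 kg tied up in 2×rope is better spent on 2×cook set — total rises to 2190 (31 kg).

2190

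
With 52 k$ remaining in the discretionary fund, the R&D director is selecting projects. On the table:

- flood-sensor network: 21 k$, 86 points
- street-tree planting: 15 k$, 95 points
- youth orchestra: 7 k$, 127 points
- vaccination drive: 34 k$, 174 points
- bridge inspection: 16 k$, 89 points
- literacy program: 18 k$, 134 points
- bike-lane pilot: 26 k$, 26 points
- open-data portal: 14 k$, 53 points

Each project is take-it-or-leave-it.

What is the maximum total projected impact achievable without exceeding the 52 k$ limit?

364

By projected impact per k$: youth orchestra 18.14, literacy program 7.44, street-tree planting 6.33, bridge inspection 5.56 lead.
A density-first pass picks street-tree planting + youth orchestra + literacy program — 356 at 40 k$.
The 18 k$ tied up in literacy program is better spent on bridge inspection + open-data portal — total rises to 364 (52 k$).
Next best is street-tree planting + youth orchestra + literacy program at 356 (40 k$) — short by 8.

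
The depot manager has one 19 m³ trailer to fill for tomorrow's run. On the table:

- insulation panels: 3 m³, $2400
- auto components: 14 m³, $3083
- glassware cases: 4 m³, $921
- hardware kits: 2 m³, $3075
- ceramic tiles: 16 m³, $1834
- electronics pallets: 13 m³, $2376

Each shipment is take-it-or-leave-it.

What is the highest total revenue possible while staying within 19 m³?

A density-first pass picks insulation panels + glassware cases + hardware kits — 6396 at 9 m³.
Dropping glassware cases frees 4 m³; slotting in auto components (14 m³) lifts the total to 8558 at 19 m³.

8558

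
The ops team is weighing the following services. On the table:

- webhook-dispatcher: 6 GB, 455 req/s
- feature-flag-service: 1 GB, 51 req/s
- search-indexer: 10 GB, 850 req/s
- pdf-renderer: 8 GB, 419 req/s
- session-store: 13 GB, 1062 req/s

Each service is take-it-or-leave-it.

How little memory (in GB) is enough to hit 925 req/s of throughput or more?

13

Need the lightest bundle worth ≥ 925.
Taking session-store gives 1062 (≥ 925) for 13 GB.
Any bundle with less than 13 GB falls short of 925.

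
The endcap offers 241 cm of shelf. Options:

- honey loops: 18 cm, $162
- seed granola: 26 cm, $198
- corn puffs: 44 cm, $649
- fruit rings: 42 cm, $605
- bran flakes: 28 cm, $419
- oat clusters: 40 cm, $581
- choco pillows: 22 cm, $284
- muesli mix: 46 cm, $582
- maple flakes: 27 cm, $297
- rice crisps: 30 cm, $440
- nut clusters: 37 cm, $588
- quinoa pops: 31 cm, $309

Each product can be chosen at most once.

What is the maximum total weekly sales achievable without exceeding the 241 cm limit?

Taking the top-ratio products first gives honey loops + corn puffs + fruit rings + bran flakes + oat clusters + rice crisps + nut clusters for 3444 (239 cm).
Replace honey loops and bran flakes with muesli mix: the trade gains 1 net, giving 3445 at 239 cm.
Every other selection either busts 241 cm or fails to beat 3445.

3445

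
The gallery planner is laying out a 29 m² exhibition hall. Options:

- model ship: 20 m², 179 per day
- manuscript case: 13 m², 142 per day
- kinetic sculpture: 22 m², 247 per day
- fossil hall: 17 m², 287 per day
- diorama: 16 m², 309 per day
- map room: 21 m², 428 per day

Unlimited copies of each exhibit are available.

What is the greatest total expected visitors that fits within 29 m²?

451

A density-first pass picks map room — 428 at 21 m².
The 21 m² tied up in map room is better spent on manuscript case + diorama — total rises to 451 (29 m²).
Every other selection either busts 29 m² or fails to beat 451.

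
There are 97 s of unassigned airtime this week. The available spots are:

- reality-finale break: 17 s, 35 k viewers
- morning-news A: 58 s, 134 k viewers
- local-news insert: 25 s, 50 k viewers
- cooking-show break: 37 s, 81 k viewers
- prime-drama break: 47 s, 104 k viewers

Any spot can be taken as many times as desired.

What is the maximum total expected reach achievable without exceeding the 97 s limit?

Taking morning-news A + cooking-show break: 95 s used, 215 in expected reach.
No other feasible combination exceeds 215.

215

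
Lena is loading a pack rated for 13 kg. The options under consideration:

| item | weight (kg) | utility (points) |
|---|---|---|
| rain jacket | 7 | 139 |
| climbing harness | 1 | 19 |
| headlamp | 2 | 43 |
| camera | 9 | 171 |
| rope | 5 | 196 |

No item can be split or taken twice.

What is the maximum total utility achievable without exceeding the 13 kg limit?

Density check — rope 39.20, headlamp 21.50, rain jacket 19.86 are the best per kg.
Filling by ratio: climbing harness + headlamp + rope for 258, with 5 kg left unused.
Dropping headlamp frees 2 kg; slotting in rain jacket (7 kg) lifts the total to 354 at 13 kg.
Next best is rain jacket + rope at 335 (12 kg) — short by 19.

354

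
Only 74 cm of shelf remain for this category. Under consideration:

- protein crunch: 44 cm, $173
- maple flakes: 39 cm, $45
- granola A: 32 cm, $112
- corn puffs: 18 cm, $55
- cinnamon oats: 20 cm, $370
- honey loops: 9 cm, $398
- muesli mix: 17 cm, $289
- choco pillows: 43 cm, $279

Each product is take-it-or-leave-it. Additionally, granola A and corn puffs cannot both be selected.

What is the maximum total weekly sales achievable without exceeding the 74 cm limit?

1112

Corn puffs + cinnamon oats + honey loops + muesli mix uses 64 of the 74 cm and totals 1112.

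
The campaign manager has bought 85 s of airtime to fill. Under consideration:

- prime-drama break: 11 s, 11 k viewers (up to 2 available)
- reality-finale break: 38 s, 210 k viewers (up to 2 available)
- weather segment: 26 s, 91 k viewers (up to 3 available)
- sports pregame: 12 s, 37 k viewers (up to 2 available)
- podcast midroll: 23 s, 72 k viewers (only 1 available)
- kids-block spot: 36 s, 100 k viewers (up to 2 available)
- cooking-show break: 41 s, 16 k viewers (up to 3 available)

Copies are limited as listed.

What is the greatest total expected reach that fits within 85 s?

420

Taking 2×reality-finale break: 76 s used, 420 in expected reach.
No other feasible combination exceeds 420.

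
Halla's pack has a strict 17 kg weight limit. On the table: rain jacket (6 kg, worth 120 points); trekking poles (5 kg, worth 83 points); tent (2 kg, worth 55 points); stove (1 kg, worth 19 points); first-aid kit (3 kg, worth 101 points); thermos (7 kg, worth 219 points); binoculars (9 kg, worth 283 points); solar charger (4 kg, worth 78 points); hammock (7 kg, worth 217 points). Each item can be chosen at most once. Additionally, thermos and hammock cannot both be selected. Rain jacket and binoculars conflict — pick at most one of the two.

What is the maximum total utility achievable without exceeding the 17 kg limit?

521

Density check — first-aid kit 33.67, binoculars 31.44, thermos 31.29, hammock 31.00 are the best per kg.
Taking the top-ratio items first gives tent + stove + first-aid kit + binoculars for 458 (15 kg).
Replace tent and first-aid kit with thermos: the trade gains 63 net, giving 521 at 17 kg.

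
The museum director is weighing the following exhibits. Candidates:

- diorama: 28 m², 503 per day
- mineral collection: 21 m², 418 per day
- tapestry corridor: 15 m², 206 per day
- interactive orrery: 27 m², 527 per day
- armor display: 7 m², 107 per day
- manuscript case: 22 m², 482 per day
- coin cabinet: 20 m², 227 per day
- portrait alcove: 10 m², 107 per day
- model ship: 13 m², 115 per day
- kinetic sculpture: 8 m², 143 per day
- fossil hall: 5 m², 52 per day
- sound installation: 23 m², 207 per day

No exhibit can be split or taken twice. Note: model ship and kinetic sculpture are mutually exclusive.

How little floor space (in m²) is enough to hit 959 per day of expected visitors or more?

Minimise m² subject to total expected visitors ≥ 959.
interactive orrery + manuscript case: 1009 expected visitors at 49 m².
Below 49 m² the best achievable stays under 959.

49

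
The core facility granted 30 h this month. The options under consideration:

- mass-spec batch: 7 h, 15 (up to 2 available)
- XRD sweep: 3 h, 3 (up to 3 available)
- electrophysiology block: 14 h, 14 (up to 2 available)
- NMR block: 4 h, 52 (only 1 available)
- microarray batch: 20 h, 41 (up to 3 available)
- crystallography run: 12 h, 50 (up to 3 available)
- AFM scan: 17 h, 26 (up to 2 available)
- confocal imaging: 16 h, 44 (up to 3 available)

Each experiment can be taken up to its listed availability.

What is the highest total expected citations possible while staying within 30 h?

152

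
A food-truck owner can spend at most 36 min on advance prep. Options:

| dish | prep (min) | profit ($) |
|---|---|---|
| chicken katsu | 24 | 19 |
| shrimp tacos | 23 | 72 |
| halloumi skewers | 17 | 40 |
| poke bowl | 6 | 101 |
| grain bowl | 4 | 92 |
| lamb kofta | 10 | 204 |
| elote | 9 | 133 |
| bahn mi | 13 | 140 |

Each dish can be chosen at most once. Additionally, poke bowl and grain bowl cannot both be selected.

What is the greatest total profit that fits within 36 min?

Grain bowl + lamb kofta + elote + bahn mi uses 36 of the 36 min and totals 569.

569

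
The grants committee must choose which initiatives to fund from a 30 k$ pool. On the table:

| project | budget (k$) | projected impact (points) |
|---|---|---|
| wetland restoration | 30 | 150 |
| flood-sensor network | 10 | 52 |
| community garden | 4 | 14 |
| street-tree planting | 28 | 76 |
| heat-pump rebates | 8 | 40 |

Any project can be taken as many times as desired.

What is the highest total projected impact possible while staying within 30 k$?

156

Ranking by ratio (projected impact/k$): flood-sensor network 5.20, wetland restoration 5.00, heat-pump rebates 5.00, community garden 3.50.
3×flood-sensor network uses 30 of the 30 k$ and totals 156.
Every other selection either busts 30 k$ or fails to beat 156.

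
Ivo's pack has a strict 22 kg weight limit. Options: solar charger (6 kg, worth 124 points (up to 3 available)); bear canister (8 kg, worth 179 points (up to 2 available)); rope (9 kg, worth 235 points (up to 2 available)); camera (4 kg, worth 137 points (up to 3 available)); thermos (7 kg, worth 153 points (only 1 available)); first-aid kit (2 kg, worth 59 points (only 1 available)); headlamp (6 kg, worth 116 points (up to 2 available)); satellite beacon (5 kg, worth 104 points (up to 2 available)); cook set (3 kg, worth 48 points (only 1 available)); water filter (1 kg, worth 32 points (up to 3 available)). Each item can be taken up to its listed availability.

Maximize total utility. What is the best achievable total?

Greedy by ratio would take 3×camera + first-aid kit + satellite beacon + 3×water filter: 22 kg used, total 670.
Dropping first-aid kit and satellite beacon and 2×water filter frees 9 kg; slotting in rope (9 kg) lifts the total to 678 at 22 kg.

678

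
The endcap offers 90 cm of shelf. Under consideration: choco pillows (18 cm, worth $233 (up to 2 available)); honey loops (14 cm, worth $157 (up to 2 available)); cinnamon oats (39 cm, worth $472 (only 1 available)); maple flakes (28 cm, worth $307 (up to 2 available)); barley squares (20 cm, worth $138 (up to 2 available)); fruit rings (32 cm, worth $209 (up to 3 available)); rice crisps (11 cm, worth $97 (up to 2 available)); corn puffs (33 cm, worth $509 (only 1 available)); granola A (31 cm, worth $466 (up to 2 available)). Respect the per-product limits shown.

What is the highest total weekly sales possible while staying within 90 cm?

1246

By weekly sales per cm: corn puffs 15.42, granola A 15.03, choco pillows 12.94, cinnamon oats 12.10 lead.
A density-first pass picks choco pillows + corn puffs + granola A — 1208 at 82 cm.
The 51 cm tied up in choco pillows and corn puffs is better spent on 2×honey loops + granola A — total rises to 1246 (90 cm).
Nothing else within 90 cm beats 1246.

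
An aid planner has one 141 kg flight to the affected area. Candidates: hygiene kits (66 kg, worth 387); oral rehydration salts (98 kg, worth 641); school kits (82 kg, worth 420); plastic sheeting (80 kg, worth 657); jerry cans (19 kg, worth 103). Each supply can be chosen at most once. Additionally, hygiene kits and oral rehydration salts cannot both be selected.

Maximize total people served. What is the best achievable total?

760

Taking plastic sheeting + jerry cans: 99 kg used, 760 in people served.
Nothing else feasible within 141 kg beats 760.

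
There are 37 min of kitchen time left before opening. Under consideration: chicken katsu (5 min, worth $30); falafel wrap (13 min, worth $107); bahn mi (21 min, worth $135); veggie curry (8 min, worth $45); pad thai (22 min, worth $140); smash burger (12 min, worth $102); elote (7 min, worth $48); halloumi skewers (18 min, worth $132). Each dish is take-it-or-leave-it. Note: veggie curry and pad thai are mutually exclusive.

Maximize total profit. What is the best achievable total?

287

Density check — smash burger 8.50, falafel wrap 8.23, halloumi skewers 7.33 are the best per min.
The ratio ordering already packs tightly: chicken katsu + falafel wrap + smash burger + elote, 37 min, 287.
That's the maximum — no feasible swap from here does better than 287.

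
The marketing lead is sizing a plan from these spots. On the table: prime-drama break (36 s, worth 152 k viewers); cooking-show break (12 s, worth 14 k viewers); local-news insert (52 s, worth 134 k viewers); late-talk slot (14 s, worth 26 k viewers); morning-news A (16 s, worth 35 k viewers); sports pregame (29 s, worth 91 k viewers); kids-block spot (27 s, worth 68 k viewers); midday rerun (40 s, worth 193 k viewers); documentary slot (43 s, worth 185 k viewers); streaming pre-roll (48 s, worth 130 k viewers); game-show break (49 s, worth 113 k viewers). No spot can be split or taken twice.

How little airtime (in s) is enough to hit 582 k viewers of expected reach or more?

Need the lightest bundle worth ≥ 582.
Taking prime-drama break + kids-block spot + midday rerun + documentary slot gives 598 (≥ 582) for 146 s.
Any bundle with less than 146 s falls short of 582.

146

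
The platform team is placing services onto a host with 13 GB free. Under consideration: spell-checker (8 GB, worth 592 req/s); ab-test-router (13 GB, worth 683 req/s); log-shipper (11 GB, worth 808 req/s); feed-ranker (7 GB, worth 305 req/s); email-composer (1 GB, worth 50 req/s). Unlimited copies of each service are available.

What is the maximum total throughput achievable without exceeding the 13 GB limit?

Taking the top-ratio services first gives spell-checker + 5×email-composer for 842 (13 GB).
Dropping spell-checker and 3×email-composer frees 11 GB; slotting in log-shipper (11 GB) lifts the total to 908 at 13 GB.
That's the maximum — no swap from here does better than 908.

908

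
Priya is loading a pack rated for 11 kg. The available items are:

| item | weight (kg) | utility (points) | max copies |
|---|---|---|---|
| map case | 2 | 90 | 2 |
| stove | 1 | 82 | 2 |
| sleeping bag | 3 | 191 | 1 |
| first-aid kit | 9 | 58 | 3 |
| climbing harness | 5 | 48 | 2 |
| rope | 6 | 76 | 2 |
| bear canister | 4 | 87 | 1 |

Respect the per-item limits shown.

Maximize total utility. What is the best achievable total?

Taking 2×map case + 2×stove + sleeping bag: 9 kg used, 535 in utility.
Every other selection either busts 11 kg or exceeds an availability limit or fails to beat 535.

535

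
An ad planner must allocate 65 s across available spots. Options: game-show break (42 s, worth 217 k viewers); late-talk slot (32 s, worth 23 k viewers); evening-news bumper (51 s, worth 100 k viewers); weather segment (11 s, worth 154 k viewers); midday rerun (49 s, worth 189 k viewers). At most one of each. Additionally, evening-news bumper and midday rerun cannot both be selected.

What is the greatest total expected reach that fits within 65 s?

371

By expected reach per s: weather segment 14.00, game-show break 5.17, midday rerun 3.86, evening-news bumper 1.96 lead.
Taking game-show break + weather segment: 53 s used, 371 in expected reach.
An exhaustive check of the 32 subsets confirms 371.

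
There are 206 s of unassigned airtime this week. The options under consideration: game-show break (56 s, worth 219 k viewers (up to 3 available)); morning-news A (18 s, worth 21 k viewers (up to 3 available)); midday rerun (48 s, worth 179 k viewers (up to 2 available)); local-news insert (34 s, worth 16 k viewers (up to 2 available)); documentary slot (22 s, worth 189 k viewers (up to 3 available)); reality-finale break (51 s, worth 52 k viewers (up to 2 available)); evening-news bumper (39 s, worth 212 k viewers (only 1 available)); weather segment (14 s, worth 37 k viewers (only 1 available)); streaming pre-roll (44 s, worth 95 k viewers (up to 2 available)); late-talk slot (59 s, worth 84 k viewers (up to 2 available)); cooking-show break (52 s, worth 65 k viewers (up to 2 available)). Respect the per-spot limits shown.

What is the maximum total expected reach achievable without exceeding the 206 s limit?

1137

Filling by ratio: game-show break + morning-news A + 3×documentary slot + evening-news bumper + weather segment for 1056, with 13 s left unused.
Dropping game-show break and morning-news A and weather segment frees 88 s; slotting in 2×midday rerun (96 s) lifts the total to 1137 at 201 s.
Nothing else within 206 s beats 1137.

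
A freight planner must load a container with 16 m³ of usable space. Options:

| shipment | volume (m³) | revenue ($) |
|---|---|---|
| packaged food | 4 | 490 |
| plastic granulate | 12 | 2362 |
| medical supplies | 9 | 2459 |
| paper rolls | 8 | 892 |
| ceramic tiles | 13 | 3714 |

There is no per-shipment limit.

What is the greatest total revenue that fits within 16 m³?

3714

The ratio ordering already packs tightly: ceramic tiles, 13 m³, 3714.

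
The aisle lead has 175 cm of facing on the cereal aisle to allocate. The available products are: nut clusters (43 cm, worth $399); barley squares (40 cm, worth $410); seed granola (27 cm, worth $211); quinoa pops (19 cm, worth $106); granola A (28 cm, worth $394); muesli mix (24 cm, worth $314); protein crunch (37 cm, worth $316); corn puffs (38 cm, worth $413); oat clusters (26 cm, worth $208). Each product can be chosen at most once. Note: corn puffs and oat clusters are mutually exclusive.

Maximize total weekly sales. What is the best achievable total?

1930

Best packing: nut clusters + barley squares + granola A + muesli mix + corn puffs — 173 cm, 1930 total.
An exhaustive check of the 512 subsets confirms 1930.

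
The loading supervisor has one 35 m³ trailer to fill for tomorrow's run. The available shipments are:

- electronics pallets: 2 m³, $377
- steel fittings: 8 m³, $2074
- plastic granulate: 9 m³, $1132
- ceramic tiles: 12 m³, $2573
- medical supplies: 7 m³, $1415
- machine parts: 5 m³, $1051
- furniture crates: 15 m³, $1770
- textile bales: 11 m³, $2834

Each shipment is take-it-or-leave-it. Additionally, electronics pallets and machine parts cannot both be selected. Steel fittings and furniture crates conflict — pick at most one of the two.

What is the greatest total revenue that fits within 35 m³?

The ratio heuristic lands on electronics pallets + steel fittings + ceramic tiles + textile bales (7858) but leaves 2 m³ idle.
Replace electronics pallets and steel fittings with medical supplies + machine parts: the trade gains 15 net, giving 7873 at 35 m³.
Next best is electronics pallets + steel fittings + ceramic tiles + textile bales at 7858 (33 m³) — short by 15.

7873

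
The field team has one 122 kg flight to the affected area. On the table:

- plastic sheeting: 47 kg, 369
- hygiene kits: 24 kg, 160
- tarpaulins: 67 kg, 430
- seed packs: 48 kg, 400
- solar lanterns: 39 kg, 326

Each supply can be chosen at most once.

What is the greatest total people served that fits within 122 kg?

A density-first pass picks hygiene kits + seed packs + solar lanterns — 886 at 111 kg.
The 39 kg tied up in solar lanterns is better spent on plastic sheeting — total rises to 929 (119 kg).
Runner-up hygiene kits + seed packs + solar lanterns tops out at 886.

929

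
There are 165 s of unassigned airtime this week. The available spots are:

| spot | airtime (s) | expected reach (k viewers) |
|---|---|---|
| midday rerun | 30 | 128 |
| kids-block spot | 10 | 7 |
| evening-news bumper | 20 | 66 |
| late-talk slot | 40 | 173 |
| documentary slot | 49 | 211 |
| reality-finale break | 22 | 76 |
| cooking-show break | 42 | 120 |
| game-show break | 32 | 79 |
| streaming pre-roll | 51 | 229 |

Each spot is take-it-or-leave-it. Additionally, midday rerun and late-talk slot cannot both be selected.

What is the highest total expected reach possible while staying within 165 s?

689

Density check — streaming pre-roll 4.49, late-talk slot 4.33, documentary slot 4.31 are the best per s.
Best packing: late-talk slot + documentary slot + reality-finale break + streaming pre-roll — 162 s, 689 total.
The spare 3 s is too small for any remaining spot, and no feasible exchange beats 689.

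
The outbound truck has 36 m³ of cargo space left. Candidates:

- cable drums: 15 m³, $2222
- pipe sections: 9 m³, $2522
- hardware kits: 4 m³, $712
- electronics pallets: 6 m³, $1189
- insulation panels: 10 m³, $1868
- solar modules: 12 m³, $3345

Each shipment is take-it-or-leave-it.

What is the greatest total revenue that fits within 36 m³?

8447

By revenue per m³: pipe sections 280.22, solar modules 278.75, electronics pallets 198.17 lead.
Greedy by ratio would take pipe sections + hardware kits + electronics pallets + solar modules: 31 m³ used, total 7768.
Replace electronics pallets with insulation panels: the trade gains 679 net, giving 8447 at 35 m³.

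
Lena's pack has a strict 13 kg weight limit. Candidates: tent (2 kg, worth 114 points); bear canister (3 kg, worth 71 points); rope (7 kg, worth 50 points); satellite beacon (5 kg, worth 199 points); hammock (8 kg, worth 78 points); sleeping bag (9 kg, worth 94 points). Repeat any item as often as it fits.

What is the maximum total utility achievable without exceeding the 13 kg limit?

Ranking by ratio (utility/kg): tent 57.00, satellite beacon 39.80, bear canister 23.67.
Taking 6×tent: 12 kg used, 684 in utility.
Every other selection either busts 13 kg or fails to beat 684.

684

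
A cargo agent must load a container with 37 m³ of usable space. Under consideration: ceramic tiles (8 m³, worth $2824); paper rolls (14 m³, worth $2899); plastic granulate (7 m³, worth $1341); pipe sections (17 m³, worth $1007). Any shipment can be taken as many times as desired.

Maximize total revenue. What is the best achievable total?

Ranking by ratio (revenue/m³): ceramic tiles 353.00, paper rolls 207.07, plastic granulate 191.57, pipe sections 59.24.
Taking 4×ceramic tiles: 32 m³ used, 11296 in revenue.
No other feasible combination exceeds 11296.

11296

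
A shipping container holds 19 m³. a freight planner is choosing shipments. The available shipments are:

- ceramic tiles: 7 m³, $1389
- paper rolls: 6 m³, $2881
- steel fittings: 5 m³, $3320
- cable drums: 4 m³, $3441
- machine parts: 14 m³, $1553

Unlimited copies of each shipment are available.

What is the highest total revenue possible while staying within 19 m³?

13764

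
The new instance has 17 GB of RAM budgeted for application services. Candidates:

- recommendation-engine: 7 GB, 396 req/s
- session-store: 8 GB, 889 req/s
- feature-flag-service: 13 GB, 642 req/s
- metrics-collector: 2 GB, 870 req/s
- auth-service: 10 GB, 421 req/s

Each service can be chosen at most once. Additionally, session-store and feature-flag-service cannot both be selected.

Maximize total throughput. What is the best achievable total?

2155

Best packing: recommendation-engine + session-store + metrics-collector — 17 GB, 2155 total.
That's the maximum — no feasible swap from here does better than 2155.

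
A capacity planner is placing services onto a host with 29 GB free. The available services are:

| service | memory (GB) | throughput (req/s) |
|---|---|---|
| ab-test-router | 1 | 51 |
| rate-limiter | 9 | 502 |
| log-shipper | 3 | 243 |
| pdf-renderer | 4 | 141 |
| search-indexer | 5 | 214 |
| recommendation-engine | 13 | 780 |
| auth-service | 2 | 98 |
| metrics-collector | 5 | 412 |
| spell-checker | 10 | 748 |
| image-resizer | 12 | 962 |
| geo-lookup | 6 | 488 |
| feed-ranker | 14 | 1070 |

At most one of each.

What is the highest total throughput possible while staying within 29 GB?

A density-first pass picks ab-test-router + log-shipper + auth-service + metrics-collector + image-resizer + geo-lookup — 2254 at 29 GB.
A better packing is log-shipper + image-resizer + feed-ranker: 29 GB, total 2275.
Nothing else within 29 GB beats 2275.

2275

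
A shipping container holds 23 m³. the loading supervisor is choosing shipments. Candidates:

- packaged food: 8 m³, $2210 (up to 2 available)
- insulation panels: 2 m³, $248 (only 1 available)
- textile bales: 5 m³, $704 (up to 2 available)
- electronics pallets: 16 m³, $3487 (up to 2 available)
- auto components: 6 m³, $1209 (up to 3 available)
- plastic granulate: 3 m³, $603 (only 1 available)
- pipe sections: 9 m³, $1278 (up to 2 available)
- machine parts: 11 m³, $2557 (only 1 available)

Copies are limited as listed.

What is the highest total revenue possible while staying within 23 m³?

5629

Density check — packaged food 276.25, machine parts 232.45, electronics pallets 217.94 are the best per m³.
The ratio ordering already packs tightly: 2×packaged food + auto components, 22 m³, 5629.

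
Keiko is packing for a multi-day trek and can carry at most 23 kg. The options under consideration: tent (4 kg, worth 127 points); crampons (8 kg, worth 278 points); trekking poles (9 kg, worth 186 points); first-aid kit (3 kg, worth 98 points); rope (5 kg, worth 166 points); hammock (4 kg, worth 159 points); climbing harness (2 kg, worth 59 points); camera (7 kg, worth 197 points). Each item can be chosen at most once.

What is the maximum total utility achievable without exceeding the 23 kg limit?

789

By utility per kg: hammock 39.75, crampons 34.75, rope 33.20, first-aid kit 32.67 lead.
Filling by ratio: crampons + first-aid kit + rope + hammock + climbing harness for 760, with 1 kg left unused.
Dropping first-aid kit frees 3 kg; slotting in tent (4 kg) lifts the total to 789 at 23 kg.
Next best is tent + crampons + hammock + camera at 761 (23 kg) — short by 28.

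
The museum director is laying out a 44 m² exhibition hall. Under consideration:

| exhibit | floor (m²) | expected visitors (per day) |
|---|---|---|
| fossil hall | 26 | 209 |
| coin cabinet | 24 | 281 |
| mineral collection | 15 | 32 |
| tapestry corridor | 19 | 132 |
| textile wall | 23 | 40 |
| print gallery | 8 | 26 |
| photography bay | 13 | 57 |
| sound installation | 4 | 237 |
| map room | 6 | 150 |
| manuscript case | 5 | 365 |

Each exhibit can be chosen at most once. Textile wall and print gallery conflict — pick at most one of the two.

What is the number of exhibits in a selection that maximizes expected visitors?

4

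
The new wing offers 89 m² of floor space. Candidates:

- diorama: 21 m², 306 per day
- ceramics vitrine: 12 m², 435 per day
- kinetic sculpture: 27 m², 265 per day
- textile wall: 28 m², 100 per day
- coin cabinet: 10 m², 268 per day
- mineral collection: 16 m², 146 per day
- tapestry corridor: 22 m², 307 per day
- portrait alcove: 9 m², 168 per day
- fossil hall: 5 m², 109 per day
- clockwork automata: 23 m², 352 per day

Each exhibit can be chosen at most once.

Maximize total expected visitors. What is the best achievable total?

1668

Ranking by ratio (expected visitors/m²): ceramics vitrine 36.25, coin cabinet 26.80, fossil hall 21.80.
Greedy by ratio would take diorama + ceramics vitrine + coin cabinet + portrait alcove + fossil hall + clockwork automata: 80 m² used, total 1638.
The 14 m² tied up in portrait alcove and fossil hall is better spent on tapestry corridor — total rises to 1668 (88 m²).
Next best is ceramics vitrine + coin cabinet + tapestry corridor + portrait alcove + fossil hall + clockwork automata at 1639 (81 m²) — short by 29.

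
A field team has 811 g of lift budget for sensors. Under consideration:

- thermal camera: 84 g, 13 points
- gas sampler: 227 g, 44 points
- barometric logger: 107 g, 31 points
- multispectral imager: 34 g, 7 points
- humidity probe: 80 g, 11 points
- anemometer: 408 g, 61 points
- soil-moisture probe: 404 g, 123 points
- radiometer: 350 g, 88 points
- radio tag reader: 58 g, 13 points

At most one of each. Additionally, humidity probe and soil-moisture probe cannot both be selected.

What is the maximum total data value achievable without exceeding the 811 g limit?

218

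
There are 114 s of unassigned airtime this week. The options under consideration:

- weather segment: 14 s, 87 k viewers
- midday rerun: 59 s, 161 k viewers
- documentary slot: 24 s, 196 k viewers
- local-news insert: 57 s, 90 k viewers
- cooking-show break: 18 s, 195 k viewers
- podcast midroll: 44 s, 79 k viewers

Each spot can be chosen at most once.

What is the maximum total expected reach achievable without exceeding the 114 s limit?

Taking the top-ratio spots first gives weather segment + documentary slot + cooking-show break + podcast midroll for 557 (100 s).
Dropping podcast midroll frees 44 s; slotting in local-news insert (57 s) lifts the total to 568 at 113 s.
No other feasible combination exceeds 568.

568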